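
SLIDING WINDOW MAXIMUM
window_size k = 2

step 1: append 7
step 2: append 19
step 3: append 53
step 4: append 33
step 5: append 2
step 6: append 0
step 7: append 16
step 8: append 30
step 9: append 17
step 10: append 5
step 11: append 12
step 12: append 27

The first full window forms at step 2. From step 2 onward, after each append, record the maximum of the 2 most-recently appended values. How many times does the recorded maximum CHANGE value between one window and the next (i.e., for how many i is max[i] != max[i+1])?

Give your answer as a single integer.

Answer: 8

Derivation:
step 1: append 7 -> window=[7] (not full yet)
step 2: append 19 -> window=[7, 19] -> max=19
step 3: append 53 -> window=[19, 53] -> max=53
step 4: append 33 -> window=[53, 33] -> max=53
step 5: append 2 -> window=[33, 2] -> max=33
step 6: append 0 -> window=[2, 0] -> max=2
step 7: append 16 -> window=[0, 16] -> max=16
step 8: append 30 -> window=[16, 30] -> max=30
step 9: append 17 -> window=[30, 17] -> max=30
step 10: append 5 -> window=[17, 5] -> max=17
step 11: append 12 -> window=[5, 12] -> max=12
step 12: append 27 -> window=[12, 27] -> max=27
Recorded maximums: 19 53 53 33 2 16 30 30 17 12 27
Changes between consecutive maximums: 8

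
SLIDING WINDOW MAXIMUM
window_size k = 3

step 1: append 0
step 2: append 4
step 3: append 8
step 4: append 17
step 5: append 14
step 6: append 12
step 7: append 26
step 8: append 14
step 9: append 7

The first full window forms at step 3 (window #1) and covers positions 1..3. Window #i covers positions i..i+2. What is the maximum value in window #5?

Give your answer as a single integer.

Answer: 26

Derivation:
step 1: append 0 -> window=[0] (not full yet)
step 2: append 4 -> window=[0, 4] (not full yet)
step 3: append 8 -> window=[0, 4, 8] -> max=8
step 4: append 17 -> window=[4, 8, 17] -> max=17
step 5: append 14 -> window=[8, 17, 14] -> max=17
step 6: append 12 -> window=[17, 14, 12] -> max=17
step 7: append 26 -> window=[14, 12, 26] -> max=26
Window #5 max = 26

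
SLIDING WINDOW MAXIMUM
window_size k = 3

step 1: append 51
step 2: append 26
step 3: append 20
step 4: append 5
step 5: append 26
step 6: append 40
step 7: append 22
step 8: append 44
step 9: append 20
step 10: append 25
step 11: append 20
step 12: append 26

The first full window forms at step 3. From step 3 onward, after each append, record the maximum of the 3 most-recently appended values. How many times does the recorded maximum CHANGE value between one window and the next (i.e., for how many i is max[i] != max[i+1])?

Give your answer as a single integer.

Answer: 5

Derivation:
step 1: append 51 -> window=[51] (not full yet)
step 2: append 26 -> window=[51, 26] (not full yet)
step 3: append 20 -> window=[51, 26, 20] -> max=51
step 4: append 5 -> window=[26, 20, 5] -> max=26
step 5: append 26 -> window=[20, 5, 26] -> max=26
step 6: append 40 -> window=[5, 26, 40] -> max=40
step 7: append 22 -> window=[26, 40, 22] -> max=40
step 8: append 44 -> window=[40, 22, 44] -> max=44
step 9: append 20 -> window=[22, 44, 20] -> max=44
step 10: append 25 -> window=[44, 20, 25] -> max=44
step 11: append 20 -> window=[20, 25, 20] -> max=25
step 12: append 26 -> window=[25, 20, 26] -> max=26
Recorded maximums: 51 26 26 40 40 44 44 44 25 26
Changes between consecutive maximums: 5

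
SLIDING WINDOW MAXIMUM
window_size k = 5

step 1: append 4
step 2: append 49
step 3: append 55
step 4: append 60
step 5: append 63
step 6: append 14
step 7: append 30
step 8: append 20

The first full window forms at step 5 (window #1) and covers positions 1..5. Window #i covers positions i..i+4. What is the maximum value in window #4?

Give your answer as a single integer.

Answer: 63

Derivation:
step 1: append 4 -> window=[4] (not full yet)
step 2: append 49 -> window=[4, 49] (not full yet)
step 3: append 55 -> window=[4, 49, 55] (not full yet)
step 4: append 60 -> window=[4, 49, 55, 60] (not full yet)
step 5: append 63 -> window=[4, 49, 55, 60, 63] -> max=63
step 6: append 14 -> window=[49, 55, 60, 63, 14] -> max=63
step 7: append 30 -> window=[55, 60, 63, 14, 30] -> max=63
step 8: append 20 -> window=[60, 63, 14, 30, 20] -> max=63
Window #4 max = 63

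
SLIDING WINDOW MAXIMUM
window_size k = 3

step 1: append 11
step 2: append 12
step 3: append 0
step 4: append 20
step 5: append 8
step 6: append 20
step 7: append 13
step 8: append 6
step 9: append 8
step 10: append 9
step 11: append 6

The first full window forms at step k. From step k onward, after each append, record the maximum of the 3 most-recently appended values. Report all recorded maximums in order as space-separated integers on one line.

Answer: 12 20 20 20 20 20 13 9 9

Derivation:
step 1: append 11 -> window=[11] (not full yet)
step 2: append 12 -> window=[11, 12] (not full yet)
step 3: append 0 -> window=[11, 12, 0] -> max=12
step 4: append 20 -> window=[12, 0, 20] -> max=20
step 5: append 8 -> window=[0, 20, 8] -> max=20
step 6: append 20 -> window=[20, 8, 20] -> max=20
step 7: append 13 -> window=[8, 20, 13] -> max=20
step 8: append 6 -> window=[20, 13, 6] -> max=20
step 9: append 8 -> window=[13, 6, 8] -> max=13
step 10: append 9 -> window=[6, 8, 9] -> max=9
step 11: append 6 -> window=[8, 9, 6] -> max=9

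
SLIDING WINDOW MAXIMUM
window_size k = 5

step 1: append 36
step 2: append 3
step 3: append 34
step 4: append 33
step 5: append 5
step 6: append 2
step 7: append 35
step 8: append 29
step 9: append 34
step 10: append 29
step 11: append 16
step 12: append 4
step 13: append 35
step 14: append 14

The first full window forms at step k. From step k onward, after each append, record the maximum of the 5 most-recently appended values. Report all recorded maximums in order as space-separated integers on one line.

Answer: 36 34 35 35 35 35 35 34 35 35

Derivation:
step 1: append 36 -> window=[36] (not full yet)
step 2: append 3 -> window=[36, 3] (not full yet)
step 3: append 34 -> window=[36, 3, 34] (not full yet)
step 4: append 33 -> window=[36, 3, 34, 33] (not full yet)
step 5: append 5 -> window=[36, 3, 34, 33, 5] -> max=36
step 6: append 2 -> window=[3, 34, 33, 5, 2] -> max=34
step 7: append 35 -> window=[34, 33, 5, 2, 35] -> max=35
step 8: append 29 -> window=[33, 5, 2, 35, 29] -> max=35
step 9: append 34 -> window=[5, 2, 35, 29, 34] -> max=35
step 10: append 29 -> window=[2, 35, 29, 34, 29] -> max=35
step 11: append 16 -> window=[35, 29, 34, 29, 16] -> max=35
step 12: append 4 -> window=[29, 34, 29, 16, 4] -> max=34
step 13: append 35 -> window=[34, 29, 16, 4, 35] -> max=35
step 14: append 14 -> window=[29, 16, 4, 35, 14] -> max=35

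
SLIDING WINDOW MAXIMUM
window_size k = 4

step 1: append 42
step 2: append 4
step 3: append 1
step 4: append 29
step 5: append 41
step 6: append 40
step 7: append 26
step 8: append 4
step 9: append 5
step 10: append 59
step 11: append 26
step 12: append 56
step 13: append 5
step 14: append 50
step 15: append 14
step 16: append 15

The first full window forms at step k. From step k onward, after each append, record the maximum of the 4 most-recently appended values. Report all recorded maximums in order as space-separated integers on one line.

Answer: 42 41 41 41 41 40 59 59 59 59 56 56 50

Derivation:
step 1: append 42 -> window=[42] (not full yet)
step 2: append 4 -> window=[42, 4] (not full yet)
step 3: append 1 -> window=[42, 4, 1] (not full yet)
step 4: append 29 -> window=[42, 4, 1, 29] -> max=42
step 5: append 41 -> window=[4, 1, 29, 41] -> max=41
step 6: append 40 -> window=[1, 29, 41, 40] -> max=41
step 7: append 26 -> window=[29, 41, 40, 26] -> max=41
step 8: append 4 -> window=[41, 40, 26, 4] -> max=41
step 9: append 5 -> window=[40, 26, 4, 5] -> max=40
step 10: append 59 -> window=[26, 4, 5, 59] -> max=59
step 11: append 26 -> window=[4, 5, 59, 26] -> max=59
step 12: append 56 -> window=[5, 59, 26, 56] -> max=59
step 13: append 5 -> window=[59, 26, 56, 5] -> max=59
step 14: append 50 -> window=[26, 56, 5, 50] -> max=56
step 15: append 14 -> window=[56, 5, 50, 14] -> max=56
step 16: append 15 -> window=[5, 50, 14, 15] -> max=50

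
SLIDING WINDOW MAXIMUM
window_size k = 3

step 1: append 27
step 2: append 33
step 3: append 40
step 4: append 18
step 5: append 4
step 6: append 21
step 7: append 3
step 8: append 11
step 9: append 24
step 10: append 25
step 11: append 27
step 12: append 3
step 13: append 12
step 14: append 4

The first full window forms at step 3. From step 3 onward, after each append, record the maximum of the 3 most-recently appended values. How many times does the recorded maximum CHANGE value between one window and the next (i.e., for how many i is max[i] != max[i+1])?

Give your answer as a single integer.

Answer: 5

Derivation:
step 1: append 27 -> window=[27] (not full yet)
step 2: append 33 -> window=[27, 33] (not full yet)
step 3: append 40 -> window=[27, 33, 40] -> max=40
step 4: append 18 -> window=[33, 40, 18] -> max=40
step 5: append 4 -> window=[40, 18, 4] -> max=40
step 6: append 21 -> window=[18, 4, 21] -> max=21
step 7: append 3 -> window=[4, 21, 3] -> max=21
step 8: append 11 -> window=[21, 3, 11] -> max=21
step 9: append 24 -> window=[3, 11, 24] -> max=24
step 10: append 25 -> window=[11, 24, 25] -> max=25
step 11: append 27 -> window=[24, 25, 27] -> max=27
step 12: append 3 -> window=[25, 27, 3] -> max=27
step 13: append 12 -> window=[27, 3, 12] -> max=27
step 14: append 4 -> window=[3, 12, 4] -> max=12
Recorded maximums: 40 40 40 21 21 21 24 25 27 27 27 12
Changes between consecutive maximums: 5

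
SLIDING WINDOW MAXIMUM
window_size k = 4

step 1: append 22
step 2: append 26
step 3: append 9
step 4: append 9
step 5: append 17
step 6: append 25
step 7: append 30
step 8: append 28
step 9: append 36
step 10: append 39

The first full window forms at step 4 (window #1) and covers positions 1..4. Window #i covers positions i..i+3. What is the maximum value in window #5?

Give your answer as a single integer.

Answer: 30

Derivation:
step 1: append 22 -> window=[22] (not full yet)
step 2: append 26 -> window=[22, 26] (not full yet)
step 3: append 9 -> window=[22, 26, 9] (not full yet)
step 4: append 9 -> window=[22, 26, 9, 9] -> max=26
step 5: append 17 -> window=[26, 9, 9, 17] -> max=26
step 6: append 25 -> window=[9, 9, 17, 25] -> max=25
step 7: append 30 -> window=[9, 17, 25, 30] -> max=30
step 8: append 28 -> window=[17, 25, 30, 28] -> max=30
Window #5 max = 30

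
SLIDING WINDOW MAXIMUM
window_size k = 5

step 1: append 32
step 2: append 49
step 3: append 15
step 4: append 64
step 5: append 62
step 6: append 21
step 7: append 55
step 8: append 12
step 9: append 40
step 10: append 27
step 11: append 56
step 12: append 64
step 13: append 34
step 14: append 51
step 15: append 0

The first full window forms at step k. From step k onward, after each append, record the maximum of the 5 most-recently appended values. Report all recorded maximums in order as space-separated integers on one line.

step 1: append 32 -> window=[32] (not full yet)
step 2: append 49 -> window=[32, 49] (not full yet)
step 3: append 15 -> window=[32, 49, 15] (not full yet)
step 4: append 64 -> window=[32, 49, 15, 64] (not full yet)
step 5: append 62 -> window=[32, 49, 15, 64, 62] -> max=64
step 6: append 21 -> window=[49, 15, 64, 62, 21] -> max=64
step 7: append 55 -> window=[15, 64, 62, 21, 55] -> max=64
step 8: append 12 -> window=[64, 62, 21, 55, 12] -> max=64
step 9: append 40 -> window=[62, 21, 55, 12, 40] -> max=62
step 10: append 27 -> window=[21, 55, 12, 40, 27] -> max=55
step 11: append 56 -> window=[55, 12, 40, 27, 56] -> max=56
step 12: append 64 -> window=[12, 40, 27, 56, 64] -> max=64
step 13: append 34 -> window=[40, 27, 56, 64, 34] -> max=64
step 14: append 51 -> window=[27, 56, 64, 34, 51] -> max=64
step 15: append 0 -> window=[56, 64, 34, 51, 0] -> max=64

Answer: 64 64 64 64 62 55 56 64 64 64 64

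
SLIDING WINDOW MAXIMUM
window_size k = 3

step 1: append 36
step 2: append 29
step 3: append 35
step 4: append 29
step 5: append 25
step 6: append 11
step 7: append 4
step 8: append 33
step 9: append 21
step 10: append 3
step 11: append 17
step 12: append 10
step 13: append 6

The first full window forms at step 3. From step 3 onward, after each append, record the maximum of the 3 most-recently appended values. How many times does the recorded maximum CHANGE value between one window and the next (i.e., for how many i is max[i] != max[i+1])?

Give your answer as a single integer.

step 1: append 36 -> window=[36] (not full yet)
step 2: append 29 -> window=[36, 29] (not full yet)
step 3: append 35 -> window=[36, 29, 35] -> max=36
step 4: append 29 -> window=[29, 35, 29] -> max=35
step 5: append 25 -> window=[35, 29, 25] -> max=35
step 6: append 11 -> window=[29, 25, 11] -> max=29
step 7: append 4 -> window=[25, 11, 4] -> max=25
step 8: append 33 -> window=[11, 4, 33] -> max=33
step 9: append 21 -> window=[4, 33, 21] -> max=33
step 10: append 3 -> window=[33, 21, 3] -> max=33
step 11: append 17 -> window=[21, 3, 17] -> max=21
step 12: append 10 -> window=[3, 17, 10] -> max=17
step 13: append 6 -> window=[17, 10, 6] -> max=17
Recorded maximums: 36 35 35 29 25 33 33 33 21 17 17
Changes between consecutive maximums: 6

Answer: 6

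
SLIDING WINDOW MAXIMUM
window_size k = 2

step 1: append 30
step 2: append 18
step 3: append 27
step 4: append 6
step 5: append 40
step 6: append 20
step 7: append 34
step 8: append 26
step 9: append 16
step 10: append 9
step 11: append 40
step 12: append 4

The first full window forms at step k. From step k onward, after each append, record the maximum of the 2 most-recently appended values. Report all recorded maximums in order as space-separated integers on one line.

step 1: append 30 -> window=[30] (not full yet)
step 2: append 18 -> window=[30, 18] -> max=30
step 3: append 27 -> window=[18, 27] -> max=27
step 4: append 6 -> window=[27, 6] -> max=27
step 5: append 40 -> window=[6, 40] -> max=40
step 6: append 20 -> window=[40, 20] -> max=40
step 7: append 34 -> window=[20, 34] -> max=34
step 8: append 26 -> window=[34, 26] -> max=34
step 9: append 16 -> window=[26, 16] -> max=26
step 10: append 9 -> window=[16, 9] -> max=16
step 11: append 40 -> window=[9, 40] -> max=40
step 12: append 4 -> window=[40, 4] -> max=40

Answer: 30 27 27 40 40 34 34 26 16 40 40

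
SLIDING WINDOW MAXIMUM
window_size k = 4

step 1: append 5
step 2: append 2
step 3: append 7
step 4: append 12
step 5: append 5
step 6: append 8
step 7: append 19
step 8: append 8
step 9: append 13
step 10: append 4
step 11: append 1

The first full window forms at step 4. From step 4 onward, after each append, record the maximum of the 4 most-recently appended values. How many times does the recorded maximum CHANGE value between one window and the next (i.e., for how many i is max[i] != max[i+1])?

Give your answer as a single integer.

step 1: append 5 -> window=[5] (not full yet)
step 2: append 2 -> window=[5, 2] (not full yet)
step 3: append 7 -> window=[5, 2, 7] (not full yet)
step 4: append 12 -> window=[5, 2, 7, 12] -> max=12
step 5: append 5 -> window=[2, 7, 12, 5] -> max=12
step 6: append 8 -> window=[7, 12, 5, 8] -> max=12
step 7: append 19 -> window=[12, 5, 8, 19] -> max=19
step 8: append 8 -> window=[5, 8, 19, 8] -> max=19
step 9: append 13 -> window=[8, 19, 8, 13] -> max=19
step 10: append 4 -> window=[19, 8, 13, 4] -> max=19
step 11: append 1 -> window=[8, 13, 4, 1] -> max=13
Recorded maximums: 12 12 12 19 19 19 19 13
Changes between consecutive maximums: 2

Answer: 2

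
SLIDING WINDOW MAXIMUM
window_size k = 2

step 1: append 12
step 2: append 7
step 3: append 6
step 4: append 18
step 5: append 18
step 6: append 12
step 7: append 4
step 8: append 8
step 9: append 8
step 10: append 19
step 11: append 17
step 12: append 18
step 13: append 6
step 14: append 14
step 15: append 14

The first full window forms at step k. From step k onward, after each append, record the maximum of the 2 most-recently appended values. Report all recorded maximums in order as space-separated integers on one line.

Answer: 12 7 18 18 18 12 8 8 19 19 18 18 14 14

Derivation:
step 1: append 12 -> window=[12] (not full yet)
step 2: append 7 -> window=[12, 7] -> max=12
step 3: append 6 -> window=[7, 6] -> max=7
step 4: append 18 -> window=[6, 18] -> max=18
step 5: append 18 -> window=[18, 18] -> max=18
step 6: append 12 -> window=[18, 12] -> max=18
step 7: append 4 -> window=[12, 4] -> max=12
step 8: append 8 -> window=[4, 8] -> max=8
step 9: append 8 -> window=[8, 8] -> max=8
step 10: append 19 -> window=[8, 19] -> max=19
step 11: append 17 -> window=[19, 17] -> max=19
step 12: append 18 -> window=[17, 18] -> max=18
step 13: append 6 -> window=[18, 6] -> max=18
step 14: append 14 -> window=[6, 14] -> max=14
step 15: append 14 -> window=[14, 14] -> max=14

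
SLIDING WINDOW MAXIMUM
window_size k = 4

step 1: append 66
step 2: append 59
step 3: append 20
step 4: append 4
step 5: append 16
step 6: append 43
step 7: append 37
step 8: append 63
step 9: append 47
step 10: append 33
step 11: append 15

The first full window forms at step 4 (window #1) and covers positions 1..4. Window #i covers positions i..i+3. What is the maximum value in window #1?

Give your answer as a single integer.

Answer: 66

Derivation:
step 1: append 66 -> window=[66] (not full yet)
step 2: append 59 -> window=[66, 59] (not full yet)
step 3: append 20 -> window=[66, 59, 20] (not full yet)
step 4: append 4 -> window=[66, 59, 20, 4] -> max=66
Window #1 max = 66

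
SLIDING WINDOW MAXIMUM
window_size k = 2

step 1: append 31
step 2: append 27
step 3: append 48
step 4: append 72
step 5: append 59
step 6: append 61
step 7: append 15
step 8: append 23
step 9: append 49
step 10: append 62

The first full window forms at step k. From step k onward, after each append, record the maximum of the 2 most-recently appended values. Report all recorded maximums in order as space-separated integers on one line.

step 1: append 31 -> window=[31] (not full yet)
step 2: append 27 -> window=[31, 27] -> max=31
step 3: append 48 -> window=[27, 48] -> max=48
step 4: append 72 -> window=[48, 72] -> max=72
step 5: append 59 -> window=[72, 59] -> max=72
step 6: append 61 -> window=[59, 61] -> max=61
step 7: append 15 -> window=[61, 15] -> max=61
step 8: append 23 -> window=[15, 23] -> max=23
step 9: append 49 -> window=[23, 49] -> max=49
step 10: append 62 -> window=[49, 62] -> max=62

Answer: 31 48 72 72 61 61 23 49 62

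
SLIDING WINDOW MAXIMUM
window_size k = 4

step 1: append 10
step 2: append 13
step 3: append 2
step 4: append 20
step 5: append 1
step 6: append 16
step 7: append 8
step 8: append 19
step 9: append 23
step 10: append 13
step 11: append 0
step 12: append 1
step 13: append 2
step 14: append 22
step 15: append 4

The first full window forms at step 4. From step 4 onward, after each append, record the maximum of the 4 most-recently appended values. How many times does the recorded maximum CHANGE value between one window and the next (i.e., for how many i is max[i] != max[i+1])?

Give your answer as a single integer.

step 1: append 10 -> window=[10] (not full yet)
step 2: append 13 -> window=[10, 13] (not full yet)
step 3: append 2 -> window=[10, 13, 2] (not full yet)
step 4: append 20 -> window=[10, 13, 2, 20] -> max=20
step 5: append 1 -> window=[13, 2, 20, 1] -> max=20
step 6: append 16 -> window=[2, 20, 1, 16] -> max=20
step 7: append 8 -> window=[20, 1, 16, 8] -> max=20
step 8: append 19 -> window=[1, 16, 8, 19] -> max=19
step 9: append 23 -> window=[16, 8, 19, 23] -> max=23
step 10: append 13 -> window=[8, 19, 23, 13] -> max=23
step 11: append 0 -> window=[19, 23, 13, 0] -> max=23
step 12: append 1 -> window=[23, 13, 0, 1] -> max=23
step 13: append 2 -> window=[13, 0, 1, 2] -> max=13
step 14: append 22 -> window=[0, 1, 2, 22] -> max=22
step 15: append 4 -> window=[1, 2, 22, 4] -> max=22
Recorded maximums: 20 20 20 20 19 23 23 23 23 13 22 22
Changes between consecutive maximums: 4

Answer: 4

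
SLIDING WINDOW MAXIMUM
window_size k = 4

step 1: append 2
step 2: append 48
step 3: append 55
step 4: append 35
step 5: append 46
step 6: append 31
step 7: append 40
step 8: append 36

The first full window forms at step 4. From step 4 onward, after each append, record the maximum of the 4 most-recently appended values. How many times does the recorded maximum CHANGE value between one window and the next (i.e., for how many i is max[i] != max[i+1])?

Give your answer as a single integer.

Answer: 1

Derivation:
step 1: append 2 -> window=[2] (not full yet)
step 2: append 48 -> window=[2, 48] (not full yet)
step 3: append 55 -> window=[2, 48, 55] (not full yet)
step 4: append 35 -> window=[2, 48, 55, 35] -> max=55
step 5: append 46 -> window=[48, 55, 35, 46] -> max=55
step 6: append 31 -> window=[55, 35, 46, 31] -> max=55
step 7: append 40 -> window=[35, 46, 31, 40] -> max=46
step 8: append 36 -> window=[46, 31, 40, 36] -> max=46
Recorded maximums: 55 55 55 46 46
Changes between consecutive maximums: 1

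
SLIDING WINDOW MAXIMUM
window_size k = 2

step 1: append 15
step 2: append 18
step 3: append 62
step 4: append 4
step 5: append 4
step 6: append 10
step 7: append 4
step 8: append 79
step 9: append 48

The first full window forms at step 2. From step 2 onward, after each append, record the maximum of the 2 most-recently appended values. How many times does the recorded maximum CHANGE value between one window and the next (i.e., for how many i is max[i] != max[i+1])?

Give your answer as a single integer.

Answer: 4

Derivation:
step 1: append 15 -> window=[15] (not full yet)
step 2: append 18 -> window=[15, 18] -> max=18
step 3: append 62 -> window=[18, 62] -> max=62
step 4: append 4 -> window=[62, 4] -> max=62
step 5: append 4 -> window=[4, 4] -> max=4
step 6: append 10 -> window=[4, 10] -> max=10
step 7: append 4 -> window=[10, 4] -> max=10
step 8: append 79 -> window=[4, 79] -> max=79
step 9: append 48 -> window=[79, 48] -> max=79
Recorded maximums: 18 62 62 4 10 10 79 79
Changes between consecutive maximums: 4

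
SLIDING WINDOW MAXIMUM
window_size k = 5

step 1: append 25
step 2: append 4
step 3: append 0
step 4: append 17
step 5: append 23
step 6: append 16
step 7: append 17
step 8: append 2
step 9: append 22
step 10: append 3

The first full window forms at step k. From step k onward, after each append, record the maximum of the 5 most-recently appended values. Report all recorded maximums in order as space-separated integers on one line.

step 1: append 25 -> window=[25] (not full yet)
step 2: append 4 -> window=[25, 4] (not full yet)
step 3: append 0 -> window=[25, 4, 0] (not full yet)
step 4: append 17 -> window=[25, 4, 0, 17] (not full yet)
step 5: append 23 -> window=[25, 4, 0, 17, 23] -> max=25
step 6: append 16 -> window=[4, 0, 17, 23, 16] -> max=23
step 7: append 17 -> window=[0, 17, 23, 16, 17] -> max=23
step 8: append 2 -> window=[17, 23, 16, 17, 2] -> max=23
step 9: append 22 -> window=[23, 16, 17, 2, 22] -> max=23
step 10: append 3 -> window=[16, 17, 2, 22, 3] -> max=22

Answer: 25 23 23 23 23 22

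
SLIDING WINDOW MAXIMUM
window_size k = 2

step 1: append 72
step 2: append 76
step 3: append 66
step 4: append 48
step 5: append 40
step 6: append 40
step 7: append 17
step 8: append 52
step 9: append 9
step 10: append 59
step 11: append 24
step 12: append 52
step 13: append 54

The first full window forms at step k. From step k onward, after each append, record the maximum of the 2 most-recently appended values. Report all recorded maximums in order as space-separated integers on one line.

step 1: append 72 -> window=[72] (not full yet)
step 2: append 76 -> window=[72, 76] -> max=76
step 3: append 66 -> window=[76, 66] -> max=76
step 4: append 48 -> window=[66, 48] -> max=66
step 5: append 40 -> window=[48, 40] -> max=48
step 6: append 40 -> window=[40, 40] -> max=40
step 7: append 17 -> window=[40, 17] -> max=40
step 8: append 52 -> window=[17, 52] -> max=52
step 9: append 9 -> window=[52, 9] -> max=52
step 10: append 59 -> window=[9, 59] -> max=59
step 11: append 24 -> window=[59, 24] -> max=59
step 12: append 52 -> window=[24, 52] -> max=52
step 13: append 54 -> window=[52, 54] -> max=54

Answer: 76 76 66 48 40 40 52 52 59 59 52 54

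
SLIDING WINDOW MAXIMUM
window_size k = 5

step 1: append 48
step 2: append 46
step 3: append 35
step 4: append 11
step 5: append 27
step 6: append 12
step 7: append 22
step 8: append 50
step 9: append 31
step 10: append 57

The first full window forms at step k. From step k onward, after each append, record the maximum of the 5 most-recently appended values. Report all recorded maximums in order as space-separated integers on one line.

step 1: append 48 -> window=[48] (not full yet)
step 2: append 46 -> window=[48, 46] (not full yet)
step 3: append 35 -> window=[48, 46, 35] (not full yet)
step 4: append 11 -> window=[48, 46, 35, 11] (not full yet)
step 5: append 27 -> window=[48, 46, 35, 11, 27] -> max=48
step 6: append 12 -> window=[46, 35, 11, 27, 12] -> max=46
step 7: append 22 -> window=[35, 11, 27, 12, 22] -> max=35
step 8: append 50 -> window=[11, 27, 12, 22, 50] -> max=50
step 9: append 31 -> window=[27, 12, 22, 50, 31] -> max=50
step 10: append 57 -> window=[12, 22, 50, 31, 57] -> max=57

Answer: 48 46 35 50 50 57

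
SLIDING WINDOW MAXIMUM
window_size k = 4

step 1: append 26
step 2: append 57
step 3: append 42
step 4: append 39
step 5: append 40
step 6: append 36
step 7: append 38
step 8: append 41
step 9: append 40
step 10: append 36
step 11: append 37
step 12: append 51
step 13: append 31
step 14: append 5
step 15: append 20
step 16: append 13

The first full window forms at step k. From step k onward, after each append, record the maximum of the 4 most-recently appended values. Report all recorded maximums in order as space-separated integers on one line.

Answer: 57 57 42 40 41 41 41 41 51 51 51 51 31

Derivation:
step 1: append 26 -> window=[26] (not full yet)
step 2: append 57 -> window=[26, 57] (not full yet)
step 3: append 42 -> window=[26, 57, 42] (not full yet)
step 4: append 39 -> window=[26, 57, 42, 39] -> max=57
step 5: append 40 -> window=[57, 42, 39, 40] -> max=57
step 6: append 36 -> window=[42, 39, 40, 36] -> max=42
step 7: append 38 -> window=[39, 40, 36, 38] -> max=40
step 8: append 41 -> window=[40, 36, 38, 41] -> max=41
step 9: append 40 -> window=[36, 38, 41, 40] -> max=41
step 10: append 36 -> window=[38, 41, 40, 36] -> max=41
step 11: append 37 -> window=[41, 40, 36, 37] -> max=41
step 12: append 51 -> window=[40, 36, 37, 51] -> max=51
step 13: append 31 -> window=[36, 37, 51, 31] -> max=51
step 14: append 5 -> window=[37, 51, 31, 5] -> max=51
step 15: append 20 -> window=[51, 31, 5, 20] -> max=51
step 16: append 13 -> window=[31, 5, 20, 13] -> max=31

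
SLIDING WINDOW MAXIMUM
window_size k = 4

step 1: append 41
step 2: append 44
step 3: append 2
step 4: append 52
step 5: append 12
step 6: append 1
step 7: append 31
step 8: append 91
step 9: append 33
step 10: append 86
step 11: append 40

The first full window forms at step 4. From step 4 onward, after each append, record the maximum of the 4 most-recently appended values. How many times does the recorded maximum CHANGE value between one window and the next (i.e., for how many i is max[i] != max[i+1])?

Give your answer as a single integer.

Answer: 1

Derivation:
step 1: append 41 -> window=[41] (not full yet)
step 2: append 44 -> window=[41, 44] (not full yet)
step 3: append 2 -> window=[41, 44, 2] (not full yet)
step 4: append 52 -> window=[41, 44, 2, 52] -> max=52
step 5: append 12 -> window=[44, 2, 52, 12] -> max=52
step 6: append 1 -> window=[2, 52, 12, 1] -> max=52
step 7: append 31 -> window=[52, 12, 1, 31] -> max=52
step 8: append 91 -> window=[12, 1, 31, 91] -> max=91
step 9: append 33 -> window=[1, 31, 91, 33] -> max=91
step 10: append 86 -> window=[31, 91, 33, 86] -> max=91
step 11: append 40 -> window=[91, 33, 86, 40] -> max=91
Recorded maximums: 52 52 52 52 91 91 91 91
Changes between consecutive maximums: 1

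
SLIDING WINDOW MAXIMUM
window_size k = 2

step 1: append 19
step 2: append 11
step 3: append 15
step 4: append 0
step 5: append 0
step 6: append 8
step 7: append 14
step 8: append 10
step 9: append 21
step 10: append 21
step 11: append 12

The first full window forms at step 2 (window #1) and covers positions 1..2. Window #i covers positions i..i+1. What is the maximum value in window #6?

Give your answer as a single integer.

step 1: append 19 -> window=[19] (not full yet)
step 2: append 11 -> window=[19, 11] -> max=19
step 3: append 15 -> window=[11, 15] -> max=15
step 4: append 0 -> window=[15, 0] -> max=15
step 5: append 0 -> window=[0, 0] -> max=0
step 6: append 8 -> window=[0, 8] -> max=8
step 7: append 14 -> window=[8, 14] -> max=14
Window #6 max = 14

Answer: 14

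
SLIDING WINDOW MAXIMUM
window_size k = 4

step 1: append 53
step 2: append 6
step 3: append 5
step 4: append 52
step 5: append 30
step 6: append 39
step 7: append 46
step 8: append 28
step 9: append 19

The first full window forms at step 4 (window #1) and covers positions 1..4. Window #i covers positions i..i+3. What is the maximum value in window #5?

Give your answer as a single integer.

step 1: append 53 -> window=[53] (not full yet)
step 2: append 6 -> window=[53, 6] (not full yet)
step 3: append 5 -> window=[53, 6, 5] (not full yet)
step 4: append 52 -> window=[53, 6, 5, 52] -> max=53
step 5: append 30 -> window=[6, 5, 52, 30] -> max=52
step 6: append 39 -> window=[5, 52, 30, 39] -> max=52
step 7: append 46 -> window=[52, 30, 39, 46] -> max=52
step 8: append 28 -> window=[30, 39, 46, 28] -> max=46
Window #5 max = 46

Answer: 46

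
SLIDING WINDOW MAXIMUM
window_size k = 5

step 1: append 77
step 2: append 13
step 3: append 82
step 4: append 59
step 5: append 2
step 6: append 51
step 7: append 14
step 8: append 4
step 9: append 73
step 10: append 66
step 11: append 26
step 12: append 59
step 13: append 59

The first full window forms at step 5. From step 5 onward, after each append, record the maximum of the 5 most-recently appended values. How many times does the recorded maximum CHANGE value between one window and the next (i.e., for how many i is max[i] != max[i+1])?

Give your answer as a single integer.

step 1: append 77 -> window=[77] (not full yet)
step 2: append 13 -> window=[77, 13] (not full yet)
step 3: append 82 -> window=[77, 13, 82] (not full yet)
step 4: append 59 -> window=[77, 13, 82, 59] (not full yet)
step 5: append 2 -> window=[77, 13, 82, 59, 2] -> max=82
step 6: append 51 -> window=[13, 82, 59, 2, 51] -> max=82
step 7: append 14 -> window=[82, 59, 2, 51, 14] -> max=82
step 8: append 4 -> window=[59, 2, 51, 14, 4] -> max=59
step 9: append 73 -> window=[2, 51, 14, 4, 73] -> max=73
step 10: append 66 -> window=[51, 14, 4, 73, 66] -> max=73
step 11: append 26 -> window=[14, 4, 73, 66, 26] -> max=73
step 12: append 59 -> window=[4, 73, 66, 26, 59] -> max=73
step 13: append 59 -> window=[73, 66, 26, 59, 59] -> max=73
Recorded maximums: 82 82 82 59 73 73 73 73 73
Changes between consecutive maximums: 2

Answer: 2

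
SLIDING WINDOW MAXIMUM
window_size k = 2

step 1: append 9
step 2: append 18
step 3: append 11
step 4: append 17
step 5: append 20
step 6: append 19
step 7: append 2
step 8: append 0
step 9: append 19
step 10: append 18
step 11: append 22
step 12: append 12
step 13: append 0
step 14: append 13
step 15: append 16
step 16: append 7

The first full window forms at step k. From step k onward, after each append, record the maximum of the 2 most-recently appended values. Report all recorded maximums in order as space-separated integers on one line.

Answer: 18 18 17 20 20 19 2 19 19 22 22 12 13 16 16

Derivation:
step 1: append 9 -> window=[9] (not full yet)
step 2: append 18 -> window=[9, 18] -> max=18
step 3: append 11 -> window=[18, 11] -> max=18
step 4: append 17 -> window=[11, 17] -> max=17
step 5: append 20 -> window=[17, 20] -> max=20
step 6: append 19 -> window=[20, 19] -> max=20
step 7: append 2 -> window=[19, 2] -> max=19
step 8: append 0 -> window=[2, 0] -> max=2
step 9: append 19 -> window=[0, 19] -> max=19
step 10: append 18 -> window=[19, 18] -> max=19
step 11: append 22 -> window=[18, 22] -> max=22
step 12: append 12 -> window=[22, 12] -> max=22
step 13: append 0 -> window=[12, 0] -> max=12
step 14: append 13 -> window=[0, 13] -> max=13
step 15: append 16 -> window=[13, 16] -> max=16
step 16: append 7 -> window=[16, 7] -> max=16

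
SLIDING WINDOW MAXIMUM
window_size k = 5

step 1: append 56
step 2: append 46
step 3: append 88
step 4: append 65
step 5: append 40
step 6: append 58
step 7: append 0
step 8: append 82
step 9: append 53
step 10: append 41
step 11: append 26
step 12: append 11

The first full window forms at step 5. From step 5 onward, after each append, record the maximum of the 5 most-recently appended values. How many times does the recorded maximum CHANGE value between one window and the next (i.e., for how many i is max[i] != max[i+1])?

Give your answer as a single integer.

Answer: 1

Derivation:
step 1: append 56 -> window=[56] (not full yet)
step 2: append 46 -> window=[56, 46] (not full yet)
step 3: append 88 -> window=[56, 46, 88] (not full yet)
step 4: append 65 -> window=[56, 46, 88, 65] (not full yet)
step 5: append 40 -> window=[56, 46, 88, 65, 40] -> max=88
step 6: append 58 -> window=[46, 88, 65, 40, 58] -> max=88
step 7: append 0 -> window=[88, 65, 40, 58, 0] -> max=88
step 8: append 82 -> window=[65, 40, 58, 0, 82] -> max=82
step 9: append 53 -> window=[40, 58, 0, 82, 53] -> max=82
step 10: append 41 -> window=[58, 0, 82, 53, 41] -> max=82
step 11: append 26 -> window=[0, 82, 53, 41, 26] -> max=82
step 12: append 11 -> window=[82, 53, 41, 26, 11] -> max=82
Recorded maximums: 88 88 88 82 82 82 82 82
Changes between consecutive maximums: 1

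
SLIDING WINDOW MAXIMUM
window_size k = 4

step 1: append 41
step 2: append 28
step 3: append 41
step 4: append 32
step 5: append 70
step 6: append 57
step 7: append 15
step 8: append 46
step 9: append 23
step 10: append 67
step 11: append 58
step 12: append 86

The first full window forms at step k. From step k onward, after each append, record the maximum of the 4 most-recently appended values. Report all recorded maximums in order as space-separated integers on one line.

step 1: append 41 -> window=[41] (not full yet)
step 2: append 28 -> window=[41, 28] (not full yet)
step 3: append 41 -> window=[41, 28, 41] (not full yet)
step 4: append 32 -> window=[41, 28, 41, 32] -> max=41
step 5: append 70 -> window=[28, 41, 32, 70] -> max=70
step 6: append 57 -> window=[41, 32, 70, 57] -> max=70
step 7: append 15 -> window=[32, 70, 57, 15] -> max=70
step 8: append 46 -> window=[70, 57, 15, 46] -> max=70
step 9: append 23 -> window=[57, 15, 46, 23] -> max=57
step 10: append 67 -> window=[15, 46, 23, 67] -> max=67
step 11: append 58 -> window=[46, 23, 67, 58] -> max=67
step 12: append 86 -> window=[23, 67, 58, 86] -> max=86

Answer: 41 70 70 70 70 57 67 67 86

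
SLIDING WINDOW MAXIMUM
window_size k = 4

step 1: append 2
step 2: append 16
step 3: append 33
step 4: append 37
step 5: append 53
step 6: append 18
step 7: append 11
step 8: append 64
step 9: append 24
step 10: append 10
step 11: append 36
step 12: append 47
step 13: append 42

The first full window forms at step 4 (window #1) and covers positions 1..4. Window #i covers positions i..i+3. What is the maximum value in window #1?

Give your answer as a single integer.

Answer: 37

Derivation:
step 1: append 2 -> window=[2] (not full yet)
step 2: append 16 -> window=[2, 16] (not full yet)
step 3: append 33 -> window=[2, 16, 33] (not full yet)
step 4: append 37 -> window=[2, 16, 33, 37] -> max=37
Window #1 max = 37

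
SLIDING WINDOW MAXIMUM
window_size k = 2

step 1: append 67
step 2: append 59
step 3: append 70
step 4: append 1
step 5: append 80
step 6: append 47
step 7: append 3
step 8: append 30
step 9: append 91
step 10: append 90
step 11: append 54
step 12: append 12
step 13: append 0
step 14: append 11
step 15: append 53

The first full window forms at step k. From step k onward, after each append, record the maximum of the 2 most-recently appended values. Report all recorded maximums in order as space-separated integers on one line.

Answer: 67 70 70 80 80 47 30 91 91 90 54 12 11 53

Derivation:
step 1: append 67 -> window=[67] (not full yet)
step 2: append 59 -> window=[67, 59] -> max=67
step 3: append 70 -> window=[59, 70] -> max=70
step 4: append 1 -> window=[70, 1] -> max=70
step 5: append 80 -> window=[1, 80] -> max=80
step 6: append 47 -> window=[80, 47] -> max=80
step 7: append 3 -> window=[47, 3] -> max=47
step 8: append 30 -> window=[3, 30] -> max=30
step 9: append 91 -> window=[30, 91] -> max=91
step 10: append 90 -> window=[91, 90] -> max=91
step 11: append 54 -> window=[90, 54] -> max=90
step 12: append 12 -> window=[54, 12] -> max=54
step 13: append 0 -> window=[12, 0] -> max=12
step 14: append 11 -> window=[0, 11] -> max=11
step 15: append 53 -> window=[11, 53] -> max=53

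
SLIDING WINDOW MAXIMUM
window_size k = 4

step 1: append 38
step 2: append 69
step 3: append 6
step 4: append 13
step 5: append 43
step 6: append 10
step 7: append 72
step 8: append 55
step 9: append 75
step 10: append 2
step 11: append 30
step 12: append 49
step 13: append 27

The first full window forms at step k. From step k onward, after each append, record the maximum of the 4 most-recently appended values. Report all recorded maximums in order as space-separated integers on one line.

Answer: 69 69 43 72 72 75 75 75 75 49

Derivation:
step 1: append 38 -> window=[38] (not full yet)
step 2: append 69 -> window=[38, 69] (not full yet)
step 3: append 6 -> window=[38, 69, 6] (not full yet)
step 4: append 13 -> window=[38, 69, 6, 13] -> max=69
step 5: append 43 -> window=[69, 6, 13, 43] -> max=69
step 6: append 10 -> window=[6, 13, 43, 10] -> max=43
step 7: append 72 -> window=[13, 43, 10, 72] -> max=72
step 8: append 55 -> window=[43, 10, 72, 55] -> max=72
step 9: append 75 -> window=[10, 72, 55, 75] -> max=75
step 10: append 2 -> window=[72, 55, 75, 2] -> max=75
step 11: append 30 -> window=[55, 75, 2, 30] -> max=75
step 12: append 49 -> window=[75, 2, 30, 49] -> max=75
step 13: append 27 -> window=[2, 30, 49, 27] -> max=49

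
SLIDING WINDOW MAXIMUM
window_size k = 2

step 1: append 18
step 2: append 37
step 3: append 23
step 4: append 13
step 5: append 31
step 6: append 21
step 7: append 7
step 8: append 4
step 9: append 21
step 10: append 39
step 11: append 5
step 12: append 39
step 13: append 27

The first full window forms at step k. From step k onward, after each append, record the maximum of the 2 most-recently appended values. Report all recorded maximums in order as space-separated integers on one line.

Answer: 37 37 23 31 31 21 7 21 39 39 39 39

Derivation:
step 1: append 18 -> window=[18] (not full yet)
step 2: append 37 -> window=[18, 37] -> max=37
step 3: append 23 -> window=[37, 23] -> max=37
step 4: append 13 -> window=[23, 13] -> max=23
step 5: append 31 -> window=[13, 31] -> max=31
step 6: append 21 -> window=[31, 21] -> max=31
step 7: append 7 -> window=[21, 7] -> max=21
step 8: append 4 -> window=[7, 4] -> max=7
step 9: append 21 -> window=[4, 21] -> max=21
step 10: append 39 -> window=[21, 39] -> max=39
step 11: append 5 -> window=[39, 5] -> max=39
step 12: append 39 -> window=[5, 39] -> max=39
step 13: append 27 -> window=[39, 27] -> max=39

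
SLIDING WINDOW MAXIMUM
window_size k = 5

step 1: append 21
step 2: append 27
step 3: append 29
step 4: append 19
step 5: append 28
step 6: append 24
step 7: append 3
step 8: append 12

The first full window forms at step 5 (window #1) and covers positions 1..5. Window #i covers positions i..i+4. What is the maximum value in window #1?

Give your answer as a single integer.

step 1: append 21 -> window=[21] (not full yet)
step 2: append 27 -> window=[21, 27] (not full yet)
step 3: append 29 -> window=[21, 27, 29] (not full yet)
step 4: append 19 -> window=[21, 27, 29, 19] (not full yet)
step 5: append 28 -> window=[21, 27, 29, 19, 28] -> max=29
Window #1 max = 29

Answer: 29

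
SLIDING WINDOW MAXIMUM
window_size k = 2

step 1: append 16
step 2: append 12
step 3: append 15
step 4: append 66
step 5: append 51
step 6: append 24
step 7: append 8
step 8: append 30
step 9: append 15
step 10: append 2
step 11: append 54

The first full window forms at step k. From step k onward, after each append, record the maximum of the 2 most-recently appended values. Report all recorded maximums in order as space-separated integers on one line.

step 1: append 16 -> window=[16] (not full yet)
step 2: append 12 -> window=[16, 12] -> max=16
step 3: append 15 -> window=[12, 15] -> max=15
step 4: append 66 -> window=[15, 66] -> max=66
step 5: append 51 -> window=[66, 51] -> max=66
step 6: append 24 -> window=[51, 24] -> max=51
step 7: append 8 -> window=[24, 8] -> max=24
step 8: append 30 -> window=[8, 30] -> max=30
step 9: append 15 -> window=[30, 15] -> max=30
step 10: append 2 -> window=[15, 2] -> max=15
step 11: append 54 -> window=[2, 54] -> max=54

Answer: 16 15 66 66 51 24 30 30 15 54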